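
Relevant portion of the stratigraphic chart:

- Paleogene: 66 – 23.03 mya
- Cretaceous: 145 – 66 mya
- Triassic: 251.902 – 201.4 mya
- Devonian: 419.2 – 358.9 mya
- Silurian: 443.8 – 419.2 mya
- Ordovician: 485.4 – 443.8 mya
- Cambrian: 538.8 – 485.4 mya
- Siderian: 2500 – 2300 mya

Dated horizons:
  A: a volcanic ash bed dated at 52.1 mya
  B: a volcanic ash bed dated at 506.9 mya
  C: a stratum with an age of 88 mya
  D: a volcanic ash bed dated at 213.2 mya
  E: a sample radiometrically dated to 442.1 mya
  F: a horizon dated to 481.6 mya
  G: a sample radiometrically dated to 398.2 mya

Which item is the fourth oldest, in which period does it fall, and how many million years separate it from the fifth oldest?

G, in the Devonian; 185 million years to D

Sorted oldest-first by Ma: B (506.9), F (481.6), E (442.1), G (398.2), D (213.2), C (88), A (52.1).
The fourth oldest is G at 398.2 Ma, which lies in 419.2–358.9 Ma: the Devonian.
The fifth oldest is D at 213.2 Ma; separation = |398.2 − 213.2| = 185 Myr.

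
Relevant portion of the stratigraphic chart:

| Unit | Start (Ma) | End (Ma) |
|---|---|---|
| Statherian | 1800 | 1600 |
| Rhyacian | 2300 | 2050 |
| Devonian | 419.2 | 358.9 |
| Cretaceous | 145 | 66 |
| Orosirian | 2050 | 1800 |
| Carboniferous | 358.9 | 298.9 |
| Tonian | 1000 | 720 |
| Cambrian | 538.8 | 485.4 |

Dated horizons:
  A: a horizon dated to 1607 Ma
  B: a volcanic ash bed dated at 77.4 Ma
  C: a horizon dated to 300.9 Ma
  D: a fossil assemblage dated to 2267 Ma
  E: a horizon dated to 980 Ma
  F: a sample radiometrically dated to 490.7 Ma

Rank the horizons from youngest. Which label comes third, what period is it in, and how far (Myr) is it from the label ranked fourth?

Smaller Ma means younger, so youngest first: B 77.4 < C 300.9 < F 490.7 < E 980 < A 1607 < D 2267.
Counting 3 along gives F (490.7 Ma); the excerpt puts that inside the Cambrian, 538.8–485.4 Ma.
Next in line is E (980 Ma), and 980 − 490.7 = 489.3 Myr.

F, in the Cambrian; 489.3 million years to E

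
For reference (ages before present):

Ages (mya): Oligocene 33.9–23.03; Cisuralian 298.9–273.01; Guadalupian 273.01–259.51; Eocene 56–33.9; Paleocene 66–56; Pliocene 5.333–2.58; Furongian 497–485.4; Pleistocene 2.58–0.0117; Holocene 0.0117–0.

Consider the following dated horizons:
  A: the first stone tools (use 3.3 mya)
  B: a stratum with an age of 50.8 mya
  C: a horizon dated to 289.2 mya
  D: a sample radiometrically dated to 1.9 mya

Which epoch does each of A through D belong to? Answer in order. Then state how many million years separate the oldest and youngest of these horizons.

A — Pliocene; B — Eocene; C — Cisuralian; D — Pleistocene; span 287.3 million years

Match each age against the start–end ranges in the excerpt: A = 3.3 Ma → Pliocene (5.333–2.58); B = 50.8 Ma → Eocene (56–33.9); C = 289.2 Ma → Cisuralian (298.9–273.01); D = 1.9 Ma → Pleistocene (2.58–0.0117).
The largest age is 289.2 Ma and the smallest is 1.9 Ma; their difference is 287.3 Myr.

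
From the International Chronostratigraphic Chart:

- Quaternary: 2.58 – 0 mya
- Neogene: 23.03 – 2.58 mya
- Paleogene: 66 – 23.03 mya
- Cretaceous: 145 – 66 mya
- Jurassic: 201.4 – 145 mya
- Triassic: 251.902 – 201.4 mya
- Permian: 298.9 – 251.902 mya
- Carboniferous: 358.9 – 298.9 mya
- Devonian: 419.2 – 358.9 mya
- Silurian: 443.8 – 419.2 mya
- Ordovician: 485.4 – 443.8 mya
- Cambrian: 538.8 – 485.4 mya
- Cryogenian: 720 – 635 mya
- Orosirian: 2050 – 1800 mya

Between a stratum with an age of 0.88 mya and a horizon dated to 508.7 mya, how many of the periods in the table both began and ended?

508.7 Ma sits inside the Cambrian (538.8–485.4) and 0.88 Ma inside the Quaternary (2.58–0); neither of those is wholly between the two dates.
The listed periods lying completely between them are Ordovician, Silurian, Devonian, Carboniferous, Permian, Triassic, Jurassic, Cretaceous, Paleogene, Neogene — 10 in all.

10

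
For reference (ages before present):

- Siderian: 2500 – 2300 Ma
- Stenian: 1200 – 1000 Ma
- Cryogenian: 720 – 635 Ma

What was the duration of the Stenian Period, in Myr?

1200 − 1000 = 200 million years.

200 million years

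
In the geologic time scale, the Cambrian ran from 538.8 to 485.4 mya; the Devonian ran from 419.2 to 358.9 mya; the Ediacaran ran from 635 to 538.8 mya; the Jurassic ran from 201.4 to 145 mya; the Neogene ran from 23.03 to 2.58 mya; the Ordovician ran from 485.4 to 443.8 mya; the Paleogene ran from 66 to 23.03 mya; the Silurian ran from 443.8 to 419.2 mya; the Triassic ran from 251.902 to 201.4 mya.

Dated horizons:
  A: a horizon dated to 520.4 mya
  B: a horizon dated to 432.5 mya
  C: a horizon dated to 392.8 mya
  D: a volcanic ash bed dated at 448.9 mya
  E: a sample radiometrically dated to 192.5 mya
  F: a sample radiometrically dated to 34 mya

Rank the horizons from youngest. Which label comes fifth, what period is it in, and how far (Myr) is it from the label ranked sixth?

D, in the Ordovician; 71.5 million years to A

Smaller Ma means younger, so youngest first: F 34 < E 192.5 < C 392.8 < B 432.5 < D 448.9 < A 520.4.
Counting 5 along gives D (448.9 Ma); the excerpt puts that inside the Ordovician, 485.4–443.8 Ma.
Next in line is A (520.4 Ma), and 520.4 − 448.9 = 71.5 Myr.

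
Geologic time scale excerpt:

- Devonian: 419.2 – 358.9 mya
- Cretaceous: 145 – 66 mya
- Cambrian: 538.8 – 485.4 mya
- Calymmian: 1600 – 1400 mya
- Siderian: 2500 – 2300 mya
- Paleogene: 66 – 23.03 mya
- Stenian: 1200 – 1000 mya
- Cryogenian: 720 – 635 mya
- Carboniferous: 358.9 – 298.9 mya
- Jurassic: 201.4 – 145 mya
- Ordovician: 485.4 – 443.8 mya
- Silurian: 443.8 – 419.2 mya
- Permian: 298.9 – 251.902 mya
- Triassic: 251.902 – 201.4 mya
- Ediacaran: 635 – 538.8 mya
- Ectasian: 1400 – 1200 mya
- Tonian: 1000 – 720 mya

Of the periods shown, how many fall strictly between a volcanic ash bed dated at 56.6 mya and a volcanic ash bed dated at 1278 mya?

The older date is 1278 Ma and the younger is 56.6 Ma.
Periods with start < 1278 and end > 56.6 Ma: Stenian (1200–1000), Tonian (1000–720), Cryogenian (720–635), Ediacaran (635–538.8), Cambrian (538.8–485.4), Ordovician (485.4–443.8), Silurian (443.8–419.2), Devonian (419.2–358.9), Carboniferous (358.9–298.9), Permian (298.9–251.902), Triassic (251.902–201.4), Jurassic (201.4–145), Cretaceous (145–66).
That is 13 complete periods.

13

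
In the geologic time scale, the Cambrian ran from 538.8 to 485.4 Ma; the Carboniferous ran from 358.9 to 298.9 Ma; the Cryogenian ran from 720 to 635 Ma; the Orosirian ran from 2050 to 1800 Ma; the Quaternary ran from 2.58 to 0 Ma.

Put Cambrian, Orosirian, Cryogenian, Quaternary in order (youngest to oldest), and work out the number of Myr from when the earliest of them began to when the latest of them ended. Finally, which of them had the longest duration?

Start ages (Ma): Orosirian 2050, Cryogenian 720, Cambrian 538.8, Quaternary 2.58.
Ordered youngest to oldest: Quaternary, Cambrian, Cryogenian, Orosirian.
Span = 2050 − 0 = 2050 Myr.
Durations: Cambrian 53.4, Quaternary 2.58, Orosirian 250, Cryogenian 85 → longest is Orosirian (250 Myr).

Quaternary, Cambrian, Cryogenian, Orosirian; total span 2050 Myr; longest is Orosirian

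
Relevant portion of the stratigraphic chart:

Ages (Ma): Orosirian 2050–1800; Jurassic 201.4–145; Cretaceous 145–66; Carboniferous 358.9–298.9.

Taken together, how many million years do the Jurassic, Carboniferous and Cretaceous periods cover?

195.4 million years

Duration is start − end for each: (201.4 − 145) + (358.9 − 298.9) + (145 − 66).
That is 56.4 + 60 + 79, which totals 195.4 million years.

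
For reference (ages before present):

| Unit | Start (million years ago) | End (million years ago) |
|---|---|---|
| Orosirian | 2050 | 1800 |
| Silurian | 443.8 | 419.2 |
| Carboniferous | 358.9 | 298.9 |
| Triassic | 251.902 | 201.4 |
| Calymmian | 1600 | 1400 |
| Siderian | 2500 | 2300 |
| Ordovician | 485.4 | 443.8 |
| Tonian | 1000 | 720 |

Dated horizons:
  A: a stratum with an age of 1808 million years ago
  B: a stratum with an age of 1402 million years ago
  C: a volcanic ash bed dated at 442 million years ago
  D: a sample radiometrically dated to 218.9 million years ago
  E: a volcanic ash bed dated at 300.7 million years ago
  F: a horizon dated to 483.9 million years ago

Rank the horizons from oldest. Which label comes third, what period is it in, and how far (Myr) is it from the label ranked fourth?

F, in the Ordovician; 41.9 million years to C

Sorted oldest-first by Ma: A (1808), B (1402), F (483.9), C (442), E (300.7), D (218.9).
The third oldest is F at 483.9 Ma, which lies in 485.4–443.8 Ma: the Ordovician.
The fourth oldest is C at 442 Ma; separation = |483.9 − 442| = 41.9 Myr.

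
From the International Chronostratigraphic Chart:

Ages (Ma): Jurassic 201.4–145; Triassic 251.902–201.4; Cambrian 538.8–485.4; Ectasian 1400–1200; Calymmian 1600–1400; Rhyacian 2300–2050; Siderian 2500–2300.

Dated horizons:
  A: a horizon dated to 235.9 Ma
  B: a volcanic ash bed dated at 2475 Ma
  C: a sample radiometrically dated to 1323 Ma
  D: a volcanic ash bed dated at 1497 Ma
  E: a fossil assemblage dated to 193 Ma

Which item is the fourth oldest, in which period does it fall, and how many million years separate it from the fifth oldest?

A, in the Triassic; 42.9 million years to E

Sorted oldest-first by Ma: B (2475), D (1497), C (1323), A (235.9), E (193).
The fourth oldest is A at 235.9 Ma, which lies in 251.902–201.4 Ma: the Triassic.
The fifth oldest is E at 193 Ma; separation = |235.9 − 193| = 42.9 Myr.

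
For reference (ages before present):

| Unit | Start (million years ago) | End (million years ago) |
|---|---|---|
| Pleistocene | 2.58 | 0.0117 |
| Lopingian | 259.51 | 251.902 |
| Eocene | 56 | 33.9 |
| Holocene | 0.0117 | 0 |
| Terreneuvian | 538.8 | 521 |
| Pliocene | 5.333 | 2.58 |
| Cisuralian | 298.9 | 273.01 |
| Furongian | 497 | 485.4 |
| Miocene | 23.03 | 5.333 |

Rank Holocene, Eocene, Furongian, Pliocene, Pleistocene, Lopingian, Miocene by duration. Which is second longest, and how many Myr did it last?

Miocene, 17.697 million years

Durations: Holocene 0.0117; Eocene 22.1; Furongian 11.6; Pliocene 2.753; Pleistocene 2.5683; Lopingian 7.608; Miocene 17.697 Myr.
Sorted longest-first: Eocene (22.1), Miocene (17.697), Furongian (11.6), Lopingian (7.608), Pliocene (2.753), Pleistocene (2.5683), Holocene (0.0117).
The second longest is Miocene at 17.697 Myr.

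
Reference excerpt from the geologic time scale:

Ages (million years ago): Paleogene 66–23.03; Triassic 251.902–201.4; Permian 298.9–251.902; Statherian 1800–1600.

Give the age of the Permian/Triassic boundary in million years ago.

The Permian ends and the Triassic begins at 251.902 million years ago.

251.902 million years ago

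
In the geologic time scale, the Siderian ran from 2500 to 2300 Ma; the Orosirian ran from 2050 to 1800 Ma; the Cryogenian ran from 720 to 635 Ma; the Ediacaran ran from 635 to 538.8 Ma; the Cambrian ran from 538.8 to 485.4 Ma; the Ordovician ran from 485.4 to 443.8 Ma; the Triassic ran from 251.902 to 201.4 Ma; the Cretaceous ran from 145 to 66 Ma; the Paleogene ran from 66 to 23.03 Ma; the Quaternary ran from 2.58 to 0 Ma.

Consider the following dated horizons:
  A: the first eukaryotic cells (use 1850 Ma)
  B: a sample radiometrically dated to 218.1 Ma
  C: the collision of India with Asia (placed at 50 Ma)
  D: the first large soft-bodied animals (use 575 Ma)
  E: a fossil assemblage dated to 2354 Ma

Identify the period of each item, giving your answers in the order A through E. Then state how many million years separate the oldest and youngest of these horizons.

A — Orosirian; B — Triassic; C — Paleogene; D — Ediacaran; E — Siderian; span 2304 million years

Match each age against the start–end ranges in the excerpt: A = 1850 Ma → Orosirian (2050–1800); B = 218.1 Ma → Triassic (251.902–201.4); C = 50 Ma → Paleogene (66–23.03); D = 575 Ma → Ediacaran (635–538.8); E = 2354 Ma → Siderian (2500–2300).
The largest age is 2354 Ma and the smallest is 50 Ma; their difference is 2304 Myr.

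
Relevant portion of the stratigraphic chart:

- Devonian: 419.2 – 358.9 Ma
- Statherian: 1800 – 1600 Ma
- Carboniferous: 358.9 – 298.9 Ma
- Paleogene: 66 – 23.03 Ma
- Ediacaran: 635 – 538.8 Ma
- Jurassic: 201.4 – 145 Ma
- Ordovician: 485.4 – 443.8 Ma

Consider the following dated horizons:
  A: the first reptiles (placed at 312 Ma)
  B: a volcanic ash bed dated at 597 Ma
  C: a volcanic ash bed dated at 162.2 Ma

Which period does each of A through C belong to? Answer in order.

A — Carboniferous; B — Ediacaran; C — Jurassic

Match each age against the start–end ranges in the excerpt: A = 312 Ma → Carboniferous (358.9–298.9); B = 597 Ma → Ediacaran (635–538.8); C = 162.2 Ma → Jurassic (201.4–145).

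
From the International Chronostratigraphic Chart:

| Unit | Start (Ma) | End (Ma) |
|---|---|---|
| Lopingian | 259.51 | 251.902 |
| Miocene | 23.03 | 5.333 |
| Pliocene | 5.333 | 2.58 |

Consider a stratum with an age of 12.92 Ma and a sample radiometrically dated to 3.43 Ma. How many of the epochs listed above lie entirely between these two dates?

The older date is 12.92 Ma and the younger is 3.43 Ma.
No epoch both begins after 12.92 Ma and ends before 3.43 Ma, so the count is 0.

0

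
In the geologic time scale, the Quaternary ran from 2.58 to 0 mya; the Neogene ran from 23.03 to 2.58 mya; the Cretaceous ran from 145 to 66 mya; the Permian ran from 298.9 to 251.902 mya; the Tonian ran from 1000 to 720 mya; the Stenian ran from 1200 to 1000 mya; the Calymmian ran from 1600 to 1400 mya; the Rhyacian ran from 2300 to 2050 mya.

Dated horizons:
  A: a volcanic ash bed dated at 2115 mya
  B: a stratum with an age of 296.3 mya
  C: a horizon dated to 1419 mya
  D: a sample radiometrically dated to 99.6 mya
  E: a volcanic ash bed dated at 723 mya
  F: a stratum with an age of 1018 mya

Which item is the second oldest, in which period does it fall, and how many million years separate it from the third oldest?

Larger Ma means older, so oldest first: A 2115 > C 1419 > F 1018 > E 723 > B 296.3 > D 99.6.
Counting 2 along gives C (1419 Ma); the excerpt puts that inside the Calymmian, 1600–1400 Ma.
Next in line is F (1018 Ma), and 1419 − 1018 = 401 Myr.

C, in the Calymmian; 401 million years to F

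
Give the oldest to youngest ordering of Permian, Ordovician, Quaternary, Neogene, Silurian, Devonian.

Group by era (each group listed oldest first) — Paleozoic: Ordovician, Silurian, Devonian, Permian; Cenozoic: Neogene, Quaternary. The eras run Paleozoic → Mesozoic → Cenozoic. Concatenating the groups in that era order gives oldest to youngest directly.

Ordovician, Silurian, Devonian, Permian, Neogene, Quaternary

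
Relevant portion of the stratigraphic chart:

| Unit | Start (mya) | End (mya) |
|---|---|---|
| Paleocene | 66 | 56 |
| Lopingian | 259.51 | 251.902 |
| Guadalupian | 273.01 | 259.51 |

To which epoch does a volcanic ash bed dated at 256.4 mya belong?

Lopingian

256.4 Ma lies between 259.51 and 251.902 Ma, so it falls in the Lopingian.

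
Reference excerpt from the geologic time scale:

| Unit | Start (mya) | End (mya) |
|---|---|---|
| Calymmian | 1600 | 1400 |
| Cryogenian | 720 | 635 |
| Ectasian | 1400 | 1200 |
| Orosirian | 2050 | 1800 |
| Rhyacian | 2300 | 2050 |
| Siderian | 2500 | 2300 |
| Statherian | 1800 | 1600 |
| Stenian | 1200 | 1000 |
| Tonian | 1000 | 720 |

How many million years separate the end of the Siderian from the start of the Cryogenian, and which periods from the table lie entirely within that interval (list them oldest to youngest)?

1580 million years; Rhyacian, Orosirian, Statherian, Calymmian, Ectasian, Stenian, Tonian

End of Siderian = 2300 Ma; start of Cryogenian = 720 Ma.
Gap = 2300 − 720 = 1580 Myr.
Periods wholly inside 2300–720 Ma: Rhyacian (2300–2050), Orosirian (2050–1800), Statherian (1800–1600), Calymmian (1600–1400), Ectasian (1400–1200), Stenian (1200–1000), Tonian (1000–720).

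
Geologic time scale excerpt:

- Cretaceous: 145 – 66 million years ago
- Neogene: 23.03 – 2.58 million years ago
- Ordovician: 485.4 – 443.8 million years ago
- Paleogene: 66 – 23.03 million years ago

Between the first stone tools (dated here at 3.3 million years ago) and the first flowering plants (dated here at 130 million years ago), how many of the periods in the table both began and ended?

1

130 Ma sits inside the Cretaceous (145–66) and 3.3 Ma inside the Neogene (23.03–2.58); neither of those is wholly between the two dates.
The listed periods lying completely between them are Paleogene — 1 in all.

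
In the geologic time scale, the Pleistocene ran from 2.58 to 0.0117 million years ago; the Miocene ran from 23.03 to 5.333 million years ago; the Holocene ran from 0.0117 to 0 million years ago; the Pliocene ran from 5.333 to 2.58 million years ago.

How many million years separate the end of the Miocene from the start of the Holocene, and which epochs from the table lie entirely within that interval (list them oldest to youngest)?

5.3213 million years; Pliocene, Pleistocene

End of Miocene = 5.333 Ma; start of Holocene = 0.0117 Ma.
Gap = 5.333 − 0.0117 = 5.3213 Myr.
Epochs wholly inside 5.333–0.0117 Ma: Pliocene (5.333–2.58), Pleistocene (2.58–0.0117).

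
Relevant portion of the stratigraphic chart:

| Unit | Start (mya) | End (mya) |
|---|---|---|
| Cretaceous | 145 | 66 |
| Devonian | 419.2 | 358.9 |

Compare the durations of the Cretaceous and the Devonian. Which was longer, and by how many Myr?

Cretaceous, by 18.7 million years

Cretaceous: 145 − 66 = 79 Myr.
Devonian: 419.2 − 358.9 = 60.3 Myr.
Difference: 79 − 60.3 = 18.7 Myr, so the Cretaceous was longer.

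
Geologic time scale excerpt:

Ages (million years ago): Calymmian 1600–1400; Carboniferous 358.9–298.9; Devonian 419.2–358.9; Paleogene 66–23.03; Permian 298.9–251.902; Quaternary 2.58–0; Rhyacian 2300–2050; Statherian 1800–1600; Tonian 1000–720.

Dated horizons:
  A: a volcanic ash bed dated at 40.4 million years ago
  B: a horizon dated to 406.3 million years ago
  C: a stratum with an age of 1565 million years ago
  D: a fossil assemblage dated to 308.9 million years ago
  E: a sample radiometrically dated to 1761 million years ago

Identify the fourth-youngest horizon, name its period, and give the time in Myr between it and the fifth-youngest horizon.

Sorted youngest-first by Ma: A (40.4), D (308.9), B (406.3), C (1565), E (1761).
The fourth youngest is C at 1565 Ma, which lies in 1600–1400 Ma: the Calymmian.
The fifth youngest is E at 1761 Ma; separation = |1565 − 1761| = 196 Myr.

C, in the Calymmian; 196 million years to E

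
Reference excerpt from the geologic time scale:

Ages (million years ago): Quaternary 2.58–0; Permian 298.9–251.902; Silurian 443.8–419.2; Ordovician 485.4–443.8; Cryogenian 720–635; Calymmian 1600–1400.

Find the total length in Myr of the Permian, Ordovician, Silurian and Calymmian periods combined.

Each duration: Permian = 46.998; Ordovician = 41.6; Silurian = 24.6; Calymmian = 200.
Sum: 46.998 + 41.6 + 24.6 + 200 = 313.198 Myr.

313.198 million years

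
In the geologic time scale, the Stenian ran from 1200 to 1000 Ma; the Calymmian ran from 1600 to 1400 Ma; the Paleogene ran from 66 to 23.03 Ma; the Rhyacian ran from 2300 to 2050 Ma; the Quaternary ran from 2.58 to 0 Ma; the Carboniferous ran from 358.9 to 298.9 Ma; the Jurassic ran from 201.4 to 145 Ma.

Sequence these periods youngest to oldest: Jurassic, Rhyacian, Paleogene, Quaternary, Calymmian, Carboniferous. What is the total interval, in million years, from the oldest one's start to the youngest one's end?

Quaternary → Paleogene → Jurassic → Carboniferous → Calymmian → Rhyacian; total span 2300 Myr

Start ages (Ma): Rhyacian 2300, Calymmian 1600, Carboniferous 358.9, Jurassic 201.4, Paleogene 66, Quaternary 2.58.
Ordered youngest to oldest: Quaternary, Paleogene, Jurassic, Carboniferous, Calymmian, Rhyacian.
Span = 2300 − 0 = 2300 Myr.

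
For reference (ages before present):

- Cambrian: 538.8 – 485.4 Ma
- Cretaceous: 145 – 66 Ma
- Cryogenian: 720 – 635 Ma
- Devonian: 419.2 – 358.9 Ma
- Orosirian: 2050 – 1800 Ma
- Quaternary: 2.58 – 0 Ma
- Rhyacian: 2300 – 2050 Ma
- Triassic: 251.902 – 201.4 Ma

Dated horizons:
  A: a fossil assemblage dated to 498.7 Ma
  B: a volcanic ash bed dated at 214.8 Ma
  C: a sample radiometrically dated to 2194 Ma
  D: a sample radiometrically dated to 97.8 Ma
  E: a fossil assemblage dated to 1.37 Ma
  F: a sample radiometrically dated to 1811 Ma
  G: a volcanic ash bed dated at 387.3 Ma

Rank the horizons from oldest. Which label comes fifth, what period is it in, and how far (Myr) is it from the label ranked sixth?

Larger Ma means older, so oldest first: C 2194 > F 1811 > A 498.7 > G 387.3 > B 214.8 > D 97.8 > E 1.37.
Counting 5 along gives B (214.8 Ma); the excerpt puts that inside the Triassic, 251.902–201.4 Ma.
Next in line is D (97.8 Ma), and 214.8 − 97.8 = 117 Myr.

B, in the Triassic; 117 million years to D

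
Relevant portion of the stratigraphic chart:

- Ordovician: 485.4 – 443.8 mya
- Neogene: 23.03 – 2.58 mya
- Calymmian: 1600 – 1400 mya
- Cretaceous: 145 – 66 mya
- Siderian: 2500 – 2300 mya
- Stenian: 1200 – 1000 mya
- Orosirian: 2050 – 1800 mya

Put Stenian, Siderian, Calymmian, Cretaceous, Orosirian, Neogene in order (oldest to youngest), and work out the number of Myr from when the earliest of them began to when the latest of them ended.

Siderian → Orosirian → Calymmian → Stenian → Cretaceous → Neogene; total span 2497.42 Myr

From the excerpt: Stenian 1200–1000; Siderian 2500–2300; Calymmian 1600–1400; Cretaceous 145–66; Orosirian 2050–1800; Neogene 23.03–2.58 (Ma).
Larger Ma is earlier, so the oldest is Siderian and the youngest is Neogene; oldest to youngest: Siderian, Orosirian, Calymmian, Stenian, Cretaceous, Neogene.
Oldest start 2500 minus youngest end 2.58 gives 2497.42 Myr overall.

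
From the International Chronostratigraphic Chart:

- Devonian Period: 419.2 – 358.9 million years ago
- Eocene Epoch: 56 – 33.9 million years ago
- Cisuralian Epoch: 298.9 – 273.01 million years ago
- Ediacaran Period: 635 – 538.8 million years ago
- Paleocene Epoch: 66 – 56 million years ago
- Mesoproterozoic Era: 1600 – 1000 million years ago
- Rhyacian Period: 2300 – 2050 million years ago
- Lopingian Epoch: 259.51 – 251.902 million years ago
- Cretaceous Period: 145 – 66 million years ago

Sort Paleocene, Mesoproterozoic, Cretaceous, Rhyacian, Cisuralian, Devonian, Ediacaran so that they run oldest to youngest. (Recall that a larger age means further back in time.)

Read off each span (Ma): Paleocene 66–56; Mesoproterozoic 1600–1000; Cretaceous 145–66; Rhyacian 2300–2050; Cisuralian 298.9–273.01; Devonian 419.2–358.9; Ediacaran 635–538.8.
Larger Ma is older, so oldest→youngest is Rhyacian, Mesoproterozoic, Ediacaran, Devonian, Cisuralian, Cretaceous, Paleocene.

Rhyacian, Mesoproterozoic, Ediacaran, Devonian, Cisuralian, Cretaceous, Paleocene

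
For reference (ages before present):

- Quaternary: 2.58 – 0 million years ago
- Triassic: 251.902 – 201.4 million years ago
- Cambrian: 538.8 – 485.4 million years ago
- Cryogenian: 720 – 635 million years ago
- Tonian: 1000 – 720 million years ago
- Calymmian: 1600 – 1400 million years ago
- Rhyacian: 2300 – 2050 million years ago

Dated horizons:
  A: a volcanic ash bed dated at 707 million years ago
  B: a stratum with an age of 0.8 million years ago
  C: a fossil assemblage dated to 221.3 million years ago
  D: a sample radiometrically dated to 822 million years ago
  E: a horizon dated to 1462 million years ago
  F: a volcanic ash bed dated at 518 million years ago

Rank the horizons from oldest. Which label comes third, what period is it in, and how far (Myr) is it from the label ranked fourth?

Sorted oldest-first by Ma: E (1462), D (822), A (707), F (518), C (221.3), B (0.8).
The third oldest is A at 707 Ma, which lies in 720–635 Ma: the Cryogenian.
The fourth oldest is F at 518 Ma; separation = |707 − 518| = 189 Myr.

A, in the Cryogenian; 189 million years to F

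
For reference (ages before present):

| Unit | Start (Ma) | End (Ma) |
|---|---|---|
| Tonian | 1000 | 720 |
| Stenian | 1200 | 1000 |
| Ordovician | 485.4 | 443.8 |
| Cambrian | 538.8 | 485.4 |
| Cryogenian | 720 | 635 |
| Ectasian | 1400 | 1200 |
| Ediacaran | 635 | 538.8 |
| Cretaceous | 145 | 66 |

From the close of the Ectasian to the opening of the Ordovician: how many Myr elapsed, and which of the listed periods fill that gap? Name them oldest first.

End of Ectasian = 1200 Ma; start of Ordovician = 485.4 Ma.
Gap = 1200 − 485.4 = 714.6 Myr.
Periods wholly inside 1200–485.4 Ma: Stenian (1200–1000), Tonian (1000–720), Cryogenian (720–635), Ediacaran (635–538.8), Cambrian (538.8–485.4).

714.6 million years; Stenian, Tonian, Cryogenian, Ediacaran, Cambrian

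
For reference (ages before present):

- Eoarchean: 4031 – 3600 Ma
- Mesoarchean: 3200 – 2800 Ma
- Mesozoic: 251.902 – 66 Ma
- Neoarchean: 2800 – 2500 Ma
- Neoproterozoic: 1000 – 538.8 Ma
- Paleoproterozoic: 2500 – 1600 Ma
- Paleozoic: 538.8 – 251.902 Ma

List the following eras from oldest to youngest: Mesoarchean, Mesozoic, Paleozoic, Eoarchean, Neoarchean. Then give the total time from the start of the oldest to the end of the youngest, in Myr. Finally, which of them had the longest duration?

Start ages (Ma): Eoarchean 4031, Mesoarchean 3200, Neoarchean 2800, Paleozoic 538.8, Mesozoic 251.902.
Ordered oldest to youngest: Eoarchean, Mesoarchean, Neoarchean, Paleozoic, Mesozoic.
Span = 4031 − 66 = 3965 Myr.
Durations: Eoarchean 431, Neoarchean 300, Mesozoic 185.902, Paleozoic 286.898, Mesoarchean 400 → longest is Eoarchean (431 Myr).

Eoarchean, Mesoarchean, Neoarchean, Paleozoic, Mesozoic; total span 3965 Myr; longest is Eoarchean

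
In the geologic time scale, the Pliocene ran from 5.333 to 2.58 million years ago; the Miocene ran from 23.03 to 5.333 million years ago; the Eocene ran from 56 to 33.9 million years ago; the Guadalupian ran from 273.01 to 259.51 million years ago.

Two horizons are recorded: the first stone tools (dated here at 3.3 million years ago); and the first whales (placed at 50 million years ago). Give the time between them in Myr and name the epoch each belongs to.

Elapsed time: 50 − 3.3 = 46.7 Myr.
3.3 Ma lies within 5.333–2.58 Ma: Pliocene.
50 Ma lies within 56–33.9 Ma: Eocene.

46.7 million years apart; the first in the Pliocene, the second in the Eocene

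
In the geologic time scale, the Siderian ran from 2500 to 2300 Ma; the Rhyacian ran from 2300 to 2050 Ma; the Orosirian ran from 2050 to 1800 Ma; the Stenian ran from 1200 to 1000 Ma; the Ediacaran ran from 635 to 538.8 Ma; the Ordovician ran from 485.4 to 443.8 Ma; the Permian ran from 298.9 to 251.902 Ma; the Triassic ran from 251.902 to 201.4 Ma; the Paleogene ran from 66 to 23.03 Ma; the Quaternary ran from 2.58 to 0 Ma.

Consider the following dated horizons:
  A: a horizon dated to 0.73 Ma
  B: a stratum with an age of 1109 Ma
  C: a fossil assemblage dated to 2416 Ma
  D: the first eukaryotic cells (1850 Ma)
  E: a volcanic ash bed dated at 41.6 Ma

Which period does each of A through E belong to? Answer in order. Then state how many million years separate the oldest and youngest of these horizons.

A — Quaternary; B — Stenian; C — Siderian; D — Orosirian; E — Paleogene; span 2415.27 million years

Match each age against the start–end ranges in the excerpt: A = 0.73 Ma → Quaternary (2.58–0); B = 1109 Ma → Stenian (1200–1000); C = 2416 Ma → Siderian (2500–2300); D = 1850 Ma → Orosirian (2050–1800); E = 41.6 Ma → Paleogene (66–23.03).
The largest age is 2416 Ma and the smallest is 0.73 Ma; their difference is 2415.27 Myr.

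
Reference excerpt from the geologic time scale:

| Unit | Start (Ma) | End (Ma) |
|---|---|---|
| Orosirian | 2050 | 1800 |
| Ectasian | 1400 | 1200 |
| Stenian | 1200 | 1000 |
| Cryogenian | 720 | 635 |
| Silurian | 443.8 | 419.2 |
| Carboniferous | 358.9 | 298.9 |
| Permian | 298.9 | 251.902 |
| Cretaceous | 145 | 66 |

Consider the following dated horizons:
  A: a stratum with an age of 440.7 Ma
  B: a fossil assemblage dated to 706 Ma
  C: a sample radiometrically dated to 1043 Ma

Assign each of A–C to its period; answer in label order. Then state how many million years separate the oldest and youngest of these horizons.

A — Silurian; B — Cryogenian; C — Stenian; span 602.3 million years

Match each age against the start–end ranges in the excerpt: A = 440.7 Ma → Silurian (443.8–419.2); B = 706 Ma → Cryogenian (720–635); C = 1043 Ma → Stenian (1200–1000).
The largest age is 1043 Ma and the smallest is 440.7 Ma; their difference is 602.3 Myr.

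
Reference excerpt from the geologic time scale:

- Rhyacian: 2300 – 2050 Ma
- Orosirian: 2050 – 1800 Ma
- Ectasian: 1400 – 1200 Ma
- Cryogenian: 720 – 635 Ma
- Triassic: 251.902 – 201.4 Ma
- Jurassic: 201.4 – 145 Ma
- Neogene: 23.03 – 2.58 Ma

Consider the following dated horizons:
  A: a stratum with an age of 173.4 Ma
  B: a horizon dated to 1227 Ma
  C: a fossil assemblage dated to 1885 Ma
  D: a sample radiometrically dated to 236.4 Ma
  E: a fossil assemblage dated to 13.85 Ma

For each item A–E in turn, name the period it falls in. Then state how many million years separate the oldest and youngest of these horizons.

Match each age against the start–end ranges in the excerpt: A = 173.4 Ma → Jurassic (201.4–145); B = 1227 Ma → Ectasian (1400–1200); C = 1885 Ma → Orosirian (2050–1800); D = 236.4 Ma → Triassic (251.902–201.4); E = 13.85 Ma → Neogene (23.03–2.58).
The largest age is 1885 Ma and the smallest is 13.85 Ma; their difference is 1871.15 Myr.

A — Jurassic; B — Ectasian; C — Orosirian; D — Triassic; E — Neogene; span 1871.15 million years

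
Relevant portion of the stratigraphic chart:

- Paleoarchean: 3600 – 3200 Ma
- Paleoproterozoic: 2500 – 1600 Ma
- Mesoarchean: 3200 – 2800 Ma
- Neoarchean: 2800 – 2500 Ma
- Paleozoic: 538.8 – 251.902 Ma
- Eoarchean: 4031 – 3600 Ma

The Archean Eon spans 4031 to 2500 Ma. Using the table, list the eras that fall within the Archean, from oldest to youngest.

Eras with both bounds inside 4031–2500 Ma: Eoarchean (4031–3600), Paleoarchean (3600–3200), Mesoarchean (3200–2800), Neoarchean (2800–2500).

Eoarchean, Paleoarchean, Mesoarchean, Neoarchean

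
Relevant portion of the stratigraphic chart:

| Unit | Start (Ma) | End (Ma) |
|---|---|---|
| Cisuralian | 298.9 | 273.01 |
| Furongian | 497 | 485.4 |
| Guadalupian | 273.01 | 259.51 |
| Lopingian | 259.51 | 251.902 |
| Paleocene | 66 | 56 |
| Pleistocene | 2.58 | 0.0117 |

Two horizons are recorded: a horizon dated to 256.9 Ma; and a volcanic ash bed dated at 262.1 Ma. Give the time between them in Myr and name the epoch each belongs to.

5.2 million years apart; the first in the Lopingian, the second in the Guadalupian

Elapsed time: 262.1 − 256.9 = 5.2 Myr.
256.9 Ma lies within 259.51–251.902 Ma: Lopingian.
262.1 Ma lies within 273.01–259.51 Ma: Guadalupian.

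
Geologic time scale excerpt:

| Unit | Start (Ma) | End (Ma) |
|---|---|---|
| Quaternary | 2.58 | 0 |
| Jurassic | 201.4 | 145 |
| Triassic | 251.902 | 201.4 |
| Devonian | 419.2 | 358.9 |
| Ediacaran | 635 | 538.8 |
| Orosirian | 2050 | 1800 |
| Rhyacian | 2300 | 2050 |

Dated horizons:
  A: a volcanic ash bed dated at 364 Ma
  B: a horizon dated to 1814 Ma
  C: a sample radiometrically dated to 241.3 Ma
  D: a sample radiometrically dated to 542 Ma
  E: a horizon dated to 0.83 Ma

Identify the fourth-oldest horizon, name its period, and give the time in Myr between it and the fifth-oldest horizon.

Larger Ma means older, so oldest first: B 1814 > D 542 > A 364 > C 241.3 > E 0.83.
Counting 4 along gives C (241.3 Ma); the excerpt puts that inside the Triassic, 251.902–201.4 Ma.
Next in line is E (0.83 Ma), and 241.3 − 0.83 = 240.47 Myr.

C, in the Triassic; 240.47 million years to E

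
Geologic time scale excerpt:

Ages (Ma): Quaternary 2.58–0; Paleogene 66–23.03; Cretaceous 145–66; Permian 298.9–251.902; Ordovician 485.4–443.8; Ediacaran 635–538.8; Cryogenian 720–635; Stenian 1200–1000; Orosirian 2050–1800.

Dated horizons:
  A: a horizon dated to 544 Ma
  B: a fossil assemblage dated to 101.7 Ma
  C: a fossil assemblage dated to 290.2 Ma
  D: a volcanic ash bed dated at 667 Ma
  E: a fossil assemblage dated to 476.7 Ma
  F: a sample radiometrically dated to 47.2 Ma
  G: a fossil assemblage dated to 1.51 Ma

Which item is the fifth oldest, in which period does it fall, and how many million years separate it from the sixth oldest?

B, in the Cretaceous; 54.5 million years to F

Sorted oldest-first by Ma: D (667), A (544), E (476.7), C (290.2), B (101.7), F (47.2), G (1.51).
The fifth oldest is B at 101.7 Ma, which lies in 145–66 Ma: the Cretaceous.
The sixth oldest is F at 47.2 Ma; separation = |101.7 − 47.2| = 54.5 Myr.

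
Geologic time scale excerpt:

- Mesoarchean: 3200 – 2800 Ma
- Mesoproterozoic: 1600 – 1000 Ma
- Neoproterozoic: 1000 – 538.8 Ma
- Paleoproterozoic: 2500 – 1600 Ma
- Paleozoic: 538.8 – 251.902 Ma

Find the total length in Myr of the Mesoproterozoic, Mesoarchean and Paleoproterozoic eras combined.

Each duration: Mesoproterozoic = 600; Mesoarchean = 400; Paleoproterozoic = 900.
Sum: 600 + 400 + 900 = 1900 Myr.

1900 million years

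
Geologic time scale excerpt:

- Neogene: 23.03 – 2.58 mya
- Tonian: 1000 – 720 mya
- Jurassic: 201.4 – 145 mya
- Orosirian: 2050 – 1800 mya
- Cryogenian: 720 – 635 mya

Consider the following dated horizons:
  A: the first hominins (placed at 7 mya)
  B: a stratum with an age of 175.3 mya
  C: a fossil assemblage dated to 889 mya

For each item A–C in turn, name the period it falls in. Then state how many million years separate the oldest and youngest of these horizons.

A — Neogene; B — Jurassic; C — Tonian; span 882 million years

Match each age against the start–end ranges in the excerpt: A = 7 Ma → Neogene (23.03–2.58); B = 175.3 Ma → Jurassic (201.4–145); C = 889 Ma → Tonian (1000–720).
The largest age is 889 Ma and the smallest is 7 Ma; their difference is 882 Myr.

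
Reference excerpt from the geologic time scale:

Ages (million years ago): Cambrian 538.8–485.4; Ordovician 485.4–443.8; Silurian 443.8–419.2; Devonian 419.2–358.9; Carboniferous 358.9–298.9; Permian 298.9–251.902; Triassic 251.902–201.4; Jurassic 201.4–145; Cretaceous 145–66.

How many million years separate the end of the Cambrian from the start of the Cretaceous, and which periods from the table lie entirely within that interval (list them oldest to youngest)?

End of Cambrian = 485.4 Ma; start of Cretaceous = 145 Ma.
Gap = 485.4 − 145 = 340.4 Myr.
Periods wholly inside 485.4–145 Ma: Ordovician (485.4–443.8), Silurian (443.8–419.2), Devonian (419.2–358.9), Carboniferous (358.9–298.9), Permian (298.9–251.902), Triassic (251.902–201.4), Jurassic (201.4–145).

340.4 million years; Ordovician, Silurian, Devonian, Carboniferous, Permian, Triassic, Jurassic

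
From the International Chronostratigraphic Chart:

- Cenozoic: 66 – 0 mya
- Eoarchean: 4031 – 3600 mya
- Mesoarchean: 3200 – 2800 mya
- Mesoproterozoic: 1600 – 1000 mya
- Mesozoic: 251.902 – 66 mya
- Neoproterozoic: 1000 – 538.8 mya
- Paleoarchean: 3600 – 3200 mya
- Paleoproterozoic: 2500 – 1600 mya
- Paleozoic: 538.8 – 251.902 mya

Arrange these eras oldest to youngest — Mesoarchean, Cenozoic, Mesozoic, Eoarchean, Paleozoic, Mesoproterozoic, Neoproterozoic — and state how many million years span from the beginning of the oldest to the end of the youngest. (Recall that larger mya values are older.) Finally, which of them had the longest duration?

From the excerpt: Mesoarchean 3200–2800; Cenozoic 66–0; Mesozoic 251.902–66; Eoarchean 4031–3600; Paleozoic 538.8–251.902; Mesoproterozoic 1600–1000; Neoproterozoic 1000–538.8 (Ma).
Larger Ma is earlier, so the oldest is Eoarchean and the youngest is Cenozoic; oldest to youngest: Eoarchean, Mesoarchean, Mesoproterozoic, Neoproterozoic, Paleozoic, Mesozoic, Cenozoic.
Oldest start 4031 minus youngest end 0 gives 4031 Myr overall.
Individual lengths (start − end): Eoarchean 431; Mesoarchean 400; Mesoproterozoic 600; Paleozoic 286.898; Mesozoic 185.902; Neoproterozoic 461.2; Cenozoic 66. The largest is Mesoproterozoic at 600 Myr.

Eoarchean → Mesoarchean → Mesoproterozoic → Neoproterozoic → Paleozoic → Mesozoic → Cenozoic; total span 4031 Myr; longest is Mesoproterozoic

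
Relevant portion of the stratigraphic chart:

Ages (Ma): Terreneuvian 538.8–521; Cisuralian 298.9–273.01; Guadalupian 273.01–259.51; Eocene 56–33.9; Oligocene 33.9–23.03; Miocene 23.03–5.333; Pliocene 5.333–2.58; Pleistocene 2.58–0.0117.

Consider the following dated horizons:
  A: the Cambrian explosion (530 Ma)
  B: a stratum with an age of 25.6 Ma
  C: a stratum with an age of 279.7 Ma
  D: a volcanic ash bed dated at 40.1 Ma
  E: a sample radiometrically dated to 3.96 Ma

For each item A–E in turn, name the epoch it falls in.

A — Terreneuvian; B — Oligocene; C — Cisuralian; D — Eocene; E — Pliocene

A: 530 Ma lies in 538.8–521 Ma, so Terreneuvian.
B: 25.6 Ma lies in 33.9–23.03 Ma, so Oligocene.
C: 279.7 Ma lies in 298.9–273.01 Ma, so Cisuralian.
D: 40.1 Ma lies in 56–33.9 Ma, so Eocene.
E: 3.96 Ma lies in 5.333–2.58 Ma, so Pliocene.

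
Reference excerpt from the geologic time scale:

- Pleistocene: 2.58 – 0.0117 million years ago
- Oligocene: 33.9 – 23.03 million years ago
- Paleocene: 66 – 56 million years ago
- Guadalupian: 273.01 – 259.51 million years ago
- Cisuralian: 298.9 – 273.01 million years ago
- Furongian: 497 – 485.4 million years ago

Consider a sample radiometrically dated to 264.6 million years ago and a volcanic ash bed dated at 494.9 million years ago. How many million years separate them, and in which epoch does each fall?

230.3 million years apart; the first in the Guadalupian, the second in the Furongian

Elapsed time: 494.9 − 264.6 = 230.3 Myr.
264.6 Ma lies within 273.01–259.51 Ma: Guadalupian.
494.9 Ma lies within 497–485.4 Ma: Furongian.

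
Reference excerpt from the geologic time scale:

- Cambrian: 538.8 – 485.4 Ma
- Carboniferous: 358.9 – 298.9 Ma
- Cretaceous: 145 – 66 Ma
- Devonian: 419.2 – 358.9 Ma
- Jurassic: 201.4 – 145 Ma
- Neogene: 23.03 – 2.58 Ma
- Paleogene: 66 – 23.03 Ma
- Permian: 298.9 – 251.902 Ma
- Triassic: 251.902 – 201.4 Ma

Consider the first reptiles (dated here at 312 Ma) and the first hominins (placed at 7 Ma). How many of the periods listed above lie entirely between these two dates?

The older date is 312 Ma and the younger is 7 Ma.
Periods with start < 312 and end > 7 Ma: Permian (298.9–251.902), Triassic (251.902–201.4), Jurassic (201.4–145), Cretaceous (145–66), Paleogene (66–23.03).
That is 5 complete periods.

5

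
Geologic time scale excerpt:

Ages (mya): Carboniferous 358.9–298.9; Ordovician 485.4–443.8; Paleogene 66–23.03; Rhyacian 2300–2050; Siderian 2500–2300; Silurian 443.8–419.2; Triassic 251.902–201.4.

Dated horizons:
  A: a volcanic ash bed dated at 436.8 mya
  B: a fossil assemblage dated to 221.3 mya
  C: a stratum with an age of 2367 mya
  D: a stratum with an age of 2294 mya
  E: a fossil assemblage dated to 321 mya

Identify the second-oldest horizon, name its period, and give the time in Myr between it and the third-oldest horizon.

Larger Ma means older, so oldest first: C 2367 > D 2294 > A 436.8 > E 321 > B 221.3.
Counting 2 along gives D (2294 Ma); the excerpt puts that inside the Rhyacian, 2300–2050 Ma.
Next in line is A (436.8 Ma), and 2294 − 436.8 = 1857.2 Myr.

D, in the Rhyacian; 1857.2 million years to A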